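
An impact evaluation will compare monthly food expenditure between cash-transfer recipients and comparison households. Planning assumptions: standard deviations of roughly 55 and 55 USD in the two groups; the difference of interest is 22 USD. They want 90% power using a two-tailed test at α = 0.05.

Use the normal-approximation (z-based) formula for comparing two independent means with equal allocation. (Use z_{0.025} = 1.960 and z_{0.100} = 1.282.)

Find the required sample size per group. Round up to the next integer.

n = (z_{α/2} + z_β)² · (σ₁² + σ₂²) / δ²
  = (1.960 + 1.282)² · (55² + 55² = 6050) / 22²
  = 10.5106 · 6050 / 484
  = 131.38
Round up → n = 132 per group.

n = 132 per group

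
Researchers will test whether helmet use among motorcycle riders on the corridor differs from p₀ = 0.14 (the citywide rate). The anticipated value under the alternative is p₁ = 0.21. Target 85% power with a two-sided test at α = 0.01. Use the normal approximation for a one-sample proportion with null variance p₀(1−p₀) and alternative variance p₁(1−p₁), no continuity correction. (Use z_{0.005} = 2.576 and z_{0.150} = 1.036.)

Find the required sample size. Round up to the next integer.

n = [z_{α/2}·√(p₀q₀) + z_β·√(p₁q₁)]² / (p₁ − p₀)²
  = [2.576·√(0.14·0.86) + 1.036·√(0.21·0.79)]² / (0.07)²
  = [2.576·0.3470 + 1.036·0.4073]² / 0.0049
  = [1.3158]² / 0.0049
  = 353.34
Round up → n = 354.

n = 354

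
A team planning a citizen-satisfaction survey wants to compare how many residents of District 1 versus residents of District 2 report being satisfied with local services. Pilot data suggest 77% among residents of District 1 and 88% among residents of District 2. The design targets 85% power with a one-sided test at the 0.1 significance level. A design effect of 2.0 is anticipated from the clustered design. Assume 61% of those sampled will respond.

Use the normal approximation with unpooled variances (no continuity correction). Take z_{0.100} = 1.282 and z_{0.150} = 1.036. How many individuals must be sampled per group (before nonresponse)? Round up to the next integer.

n = 412 per group

n = (z_α + z_β)² · [p₁(1−p₁) + p₂(1−p₂)] / (p₁ − p₂)²
  = (1.282 + 1.036)² · (0.77·0.23 + 0.88·0.12) / (-0.11)²
  = (2.318)² · (0.1771 + 0.1056) / 0.0121
  = 5.3731 · 0.2827 / 0.0121
  = 125.54
Design effect: 2.0 × 125.54 = 251.07.
Adjust for 61% response: 251.07 / 0.61 = 411.59.
Round up → n = 412 per group.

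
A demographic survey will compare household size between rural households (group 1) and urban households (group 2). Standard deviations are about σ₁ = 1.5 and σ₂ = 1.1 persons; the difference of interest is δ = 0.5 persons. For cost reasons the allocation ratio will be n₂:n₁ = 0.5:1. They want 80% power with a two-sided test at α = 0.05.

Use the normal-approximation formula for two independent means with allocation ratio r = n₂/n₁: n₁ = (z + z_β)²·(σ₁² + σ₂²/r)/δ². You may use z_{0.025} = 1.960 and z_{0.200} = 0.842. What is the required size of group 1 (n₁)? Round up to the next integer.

n₁ = (z_{α/2} + z_β)² · (σ₁² + σ₂²/r) / δ²
   = (1.960 + 0.842)² · (1.5² + 1.1²/0.5) / 0.5²
   = 7.8512 · (2.25 + 2.42) / 0.25
   = 7.8512 · 4.67 / 0.25
   = 146.66
Round up → n₁ = 147; n₂ = r·n₁ = 0.5 × 147 = 74.

n₁ = 147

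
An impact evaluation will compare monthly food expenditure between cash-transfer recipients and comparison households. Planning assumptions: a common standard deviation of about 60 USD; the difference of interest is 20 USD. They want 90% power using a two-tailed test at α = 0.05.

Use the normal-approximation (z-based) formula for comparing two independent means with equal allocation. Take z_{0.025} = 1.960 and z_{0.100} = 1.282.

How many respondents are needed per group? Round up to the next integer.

n = 190 per group

n = (z_{α/2} + z_β)² · (σ₁² + σ₂²) / δ²
  = (1.960 + 1.282)² · (2·60² = 7200) / 20²
  = 10.5106 · 7200 / 400
  = 189.19
Round up → n = 190 per group.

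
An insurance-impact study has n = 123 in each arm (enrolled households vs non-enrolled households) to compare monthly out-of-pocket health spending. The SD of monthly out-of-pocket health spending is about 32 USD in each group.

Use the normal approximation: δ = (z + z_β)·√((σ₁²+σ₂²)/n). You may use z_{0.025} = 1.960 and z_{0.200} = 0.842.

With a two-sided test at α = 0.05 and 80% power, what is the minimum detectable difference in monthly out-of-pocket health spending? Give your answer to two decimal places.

Minimum detectable difference ≈ 11.43 USD

δ = (z_{α/2} + z_β) · √((σ₁²+σ₂²)/n)
  = (1.960 + 0.842) · √(2048/123)
  = 2.802 · √16.6504
  = 2.802 · 4.0805
  = 11.4335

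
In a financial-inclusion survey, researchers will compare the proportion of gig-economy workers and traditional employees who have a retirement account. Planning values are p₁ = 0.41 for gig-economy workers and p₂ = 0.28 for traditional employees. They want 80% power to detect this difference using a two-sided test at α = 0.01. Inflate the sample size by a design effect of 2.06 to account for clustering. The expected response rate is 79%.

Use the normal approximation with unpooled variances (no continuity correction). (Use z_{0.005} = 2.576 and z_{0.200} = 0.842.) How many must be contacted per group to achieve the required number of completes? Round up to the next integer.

n = (z_{α/2} + z_β)² · [p₁(1−p₁) + p₂(1−p₂)] / (p₁ − p₂)²
  = (2.576 + 0.842)² · (0.41·0.59 + 0.28·0.72) / (0.13)²
  = (3.418)² · (0.2419 + 0.2016) / 0.0169
  = 11.6827 · 0.4435 / 0.0169
  = 306.59
Design effect: 2.06 × 306.59 = 631.57.
Adjust for 79% response: 631.57 / 0.79 = 799.45.
Round up → n = 800 per group.

n = 800 per group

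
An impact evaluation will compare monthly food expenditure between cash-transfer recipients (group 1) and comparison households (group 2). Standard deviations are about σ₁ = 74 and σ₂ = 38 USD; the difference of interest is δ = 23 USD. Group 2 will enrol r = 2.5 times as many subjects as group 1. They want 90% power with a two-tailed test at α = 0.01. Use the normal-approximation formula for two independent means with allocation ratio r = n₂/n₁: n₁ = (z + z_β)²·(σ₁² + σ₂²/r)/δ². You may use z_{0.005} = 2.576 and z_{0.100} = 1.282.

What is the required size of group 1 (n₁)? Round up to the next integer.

n₁ = 171

n₁ = (z_{α/2} + z_β)² · (σ₁² + σ₂²/r) / δ²
   = (2.576 + 1.282)² · (74² + 38²/2.5) / 23²
   = 14.8842 · (5476 + 577.6) / 529
   = 14.8842 · 6053.6 / 529
   = 170.33
Round up → n₁ = 171; n₂ = r·n₁ = 2.5 × 171 = 428.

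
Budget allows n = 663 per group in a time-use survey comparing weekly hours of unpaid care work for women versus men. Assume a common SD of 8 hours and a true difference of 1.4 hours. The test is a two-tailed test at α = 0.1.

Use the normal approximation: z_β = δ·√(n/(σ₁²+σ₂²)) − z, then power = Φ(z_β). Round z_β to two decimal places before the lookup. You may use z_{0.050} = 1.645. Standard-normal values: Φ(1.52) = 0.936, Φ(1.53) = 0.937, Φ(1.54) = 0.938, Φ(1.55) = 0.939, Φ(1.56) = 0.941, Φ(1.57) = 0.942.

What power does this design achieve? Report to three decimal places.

z_β = δ·√(n/(σ₁²+σ₂²)) − z_{α/2}
    = 1.4 · √(663/128) − 1.645
    = 1.4 · 2.27589 − 1.645
    = 3.1862 − 1.645 = 1.5412 → 1.54
Power = Φ(1.54) = 0.938.

Power ≈ 0.938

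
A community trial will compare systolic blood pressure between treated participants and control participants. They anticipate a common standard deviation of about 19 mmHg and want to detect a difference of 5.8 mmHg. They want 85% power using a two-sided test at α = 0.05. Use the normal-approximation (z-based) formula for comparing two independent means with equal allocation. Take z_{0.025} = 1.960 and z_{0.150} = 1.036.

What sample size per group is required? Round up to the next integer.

n = (z_{α/2} + z_β)² · (σ₁² + σ₂²) / δ²
  = (1.960 + 1.036)² · (2·19² = 722) / 5.8²
  = 8.9760 · 722 / 33.64
  = 192.65
Round up → n = 193 per group.

n = 193 per group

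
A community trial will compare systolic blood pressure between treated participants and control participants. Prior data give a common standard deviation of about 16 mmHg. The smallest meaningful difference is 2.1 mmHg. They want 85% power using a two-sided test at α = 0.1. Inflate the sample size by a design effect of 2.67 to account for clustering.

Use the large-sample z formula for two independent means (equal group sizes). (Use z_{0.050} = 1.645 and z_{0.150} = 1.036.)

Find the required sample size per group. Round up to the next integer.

n = (z_{α/2} + z_β)² · (σ₁² + σ₂²) / δ²
  = (1.645 + 1.036)² · (2·16² = 512) / 2.1²
  = 7.1878 · 512 / 4.41
  = 834.50
Design effect: 2.67 × 834.50 = 2228.11.
Round up → n = 2229 per group.

n = 2229 per group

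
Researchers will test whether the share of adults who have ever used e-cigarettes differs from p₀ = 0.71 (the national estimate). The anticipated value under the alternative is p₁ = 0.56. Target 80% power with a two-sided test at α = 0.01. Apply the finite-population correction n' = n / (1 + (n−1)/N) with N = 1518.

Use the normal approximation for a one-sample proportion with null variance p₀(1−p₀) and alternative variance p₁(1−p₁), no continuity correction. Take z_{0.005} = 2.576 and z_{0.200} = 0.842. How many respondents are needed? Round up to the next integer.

n = 105

n = [z_{α/2}·√(p₀q₀) + z_β·√(p₁q₁)]² / (p₁ − p₀)²
  = [2.576·√(0.71·0.29) + 0.842·√(0.56·0.44)]² / (-0.15)²
  = [2.576·0.4538 + 0.842·0.4964]² / 0.0225
  = [1.5868]² / 0.0225
  = 111.92
Finite-population correction (N = 1518): 111.92 / (1 + (111.92 − 1)/1518) = 104.29.
Round up → n = 105.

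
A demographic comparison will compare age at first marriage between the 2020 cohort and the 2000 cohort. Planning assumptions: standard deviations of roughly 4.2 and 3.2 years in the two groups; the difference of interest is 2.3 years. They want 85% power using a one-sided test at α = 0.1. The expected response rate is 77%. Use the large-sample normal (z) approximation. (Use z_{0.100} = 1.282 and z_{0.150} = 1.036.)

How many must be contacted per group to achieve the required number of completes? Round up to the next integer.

n = 37 per group

n = (z_α + z_β)² · (σ₁² + σ₂²) / δ²
  = (1.282 + 1.036)² · (4.2² + 3.2² = 27.88) / 2.3²
  = 5.3731 · 27.88 / 5.29
  = 28.32
Adjust for 77% response: 28.32 / 0.77 = 36.78.
Round up → n = 37 per group.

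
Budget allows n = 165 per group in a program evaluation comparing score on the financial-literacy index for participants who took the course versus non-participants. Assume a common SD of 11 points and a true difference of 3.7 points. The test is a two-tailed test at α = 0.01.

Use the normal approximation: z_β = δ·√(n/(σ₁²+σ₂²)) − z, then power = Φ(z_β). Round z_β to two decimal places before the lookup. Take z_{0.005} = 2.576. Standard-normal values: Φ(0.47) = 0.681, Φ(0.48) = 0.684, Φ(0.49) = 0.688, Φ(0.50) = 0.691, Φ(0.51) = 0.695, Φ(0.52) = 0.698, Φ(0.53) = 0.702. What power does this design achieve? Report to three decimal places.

Power ≈ 0.684

z_β = δ·√(n/(σ₁²+σ₂²)) − z_{α/2}
    = 3.7 · √(165/242) − 2.576
    = 3.7 · 0.82572 − 2.576
    = 3.0552 − 2.576 = 0.4792 → 0.48
Power = Φ(0.48) = 0.684.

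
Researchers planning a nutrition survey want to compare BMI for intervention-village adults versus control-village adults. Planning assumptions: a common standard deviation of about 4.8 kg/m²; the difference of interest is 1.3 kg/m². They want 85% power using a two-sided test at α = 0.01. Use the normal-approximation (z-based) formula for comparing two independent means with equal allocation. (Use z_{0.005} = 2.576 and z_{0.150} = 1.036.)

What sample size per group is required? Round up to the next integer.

n = 356 per group

n = (z_{α/2} + z_β)² · (σ₁² + σ₂²) / δ²
  = (2.576 + 1.036)² · (2·4.8² = 46.08) / 1.3²
  = 13.0465 · 46.08 / 1.69
  = 355.73
Round up → n = 356 per group.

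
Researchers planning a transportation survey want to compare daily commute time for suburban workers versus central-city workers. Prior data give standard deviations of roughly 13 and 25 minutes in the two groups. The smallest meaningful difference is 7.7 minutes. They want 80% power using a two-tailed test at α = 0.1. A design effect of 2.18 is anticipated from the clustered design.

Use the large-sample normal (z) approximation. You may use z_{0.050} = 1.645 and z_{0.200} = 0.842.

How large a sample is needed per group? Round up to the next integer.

n = 181 per group

n = (z_{α/2} + z_β)² · (σ₁² + σ₂²) / δ²
  = (1.645 + 0.842)² · (13² + 25² = 794) / 7.7²
  = 6.1852 · 794 / 59.29
  = 82.83
Design effect: 2.18 × 82.83 = 180.57.
Round up → n = 181 per group.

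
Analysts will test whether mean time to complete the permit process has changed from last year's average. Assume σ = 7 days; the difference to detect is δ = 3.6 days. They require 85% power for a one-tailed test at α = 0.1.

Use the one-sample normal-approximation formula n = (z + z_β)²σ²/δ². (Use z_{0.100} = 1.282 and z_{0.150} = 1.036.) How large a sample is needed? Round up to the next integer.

n = (z_α + z_β)² · σ² / δ²
  = (1.282 + 1.036)² · 7² / 3.6²
  = 5.3731 · 49 / 12.96
  = 20.32
Round up → n = 21.

n = 21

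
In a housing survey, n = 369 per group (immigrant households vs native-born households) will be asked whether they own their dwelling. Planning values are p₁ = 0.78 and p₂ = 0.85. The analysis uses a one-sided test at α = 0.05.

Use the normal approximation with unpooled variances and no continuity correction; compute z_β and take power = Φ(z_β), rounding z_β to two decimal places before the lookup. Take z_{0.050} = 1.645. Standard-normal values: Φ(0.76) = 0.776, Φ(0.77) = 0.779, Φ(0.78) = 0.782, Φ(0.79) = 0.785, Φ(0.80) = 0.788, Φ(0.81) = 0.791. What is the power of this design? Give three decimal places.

Power ≈ 0.791

z_β = |p₁−p₂|·√(n/[p₁q₁+p₂q₂]) − z_α
    = 0.07 · √(369/0.2991) − 1.645
    = 0.07 · 35.1241 − 1.645
    = 2.4587 − 1.645 = 0.8137 → 0.81
Power = Φ(0.81) = 0.791.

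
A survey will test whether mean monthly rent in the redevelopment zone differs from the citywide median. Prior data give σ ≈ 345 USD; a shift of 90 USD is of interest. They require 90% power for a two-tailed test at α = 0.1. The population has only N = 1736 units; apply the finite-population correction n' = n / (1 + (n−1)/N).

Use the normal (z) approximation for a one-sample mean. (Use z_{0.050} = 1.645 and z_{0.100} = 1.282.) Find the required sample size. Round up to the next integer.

n = (z_{α/2} + z_β)² · σ² / δ²
  = (1.645 + 1.282)² · 345² / 90²
  = 8.5673 · 119025 / 8100
  = 125.89
Finite-population correction (N = 1736): 125.89 / (1 + (125.89 − 1)/1736) = 117.44.
Round up → n = 118.

n = 118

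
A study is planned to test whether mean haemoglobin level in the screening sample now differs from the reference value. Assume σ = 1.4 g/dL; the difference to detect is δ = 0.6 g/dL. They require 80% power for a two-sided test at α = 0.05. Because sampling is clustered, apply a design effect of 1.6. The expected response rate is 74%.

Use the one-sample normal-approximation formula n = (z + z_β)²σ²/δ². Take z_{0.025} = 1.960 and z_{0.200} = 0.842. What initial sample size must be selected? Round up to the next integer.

n = 93

n = (z_{α/2} + z_β)² · σ² / δ²
  = (1.960 + 0.842)² · 1.4² / 0.6²
  = 7.8512 · 1.96 / 0.36
  = 42.75
Design effect: 1.6 × 42.75 = 68.39.
Adjust for 74% response: 68.39 / 0.74 = 92.42.
Round up → n = 93.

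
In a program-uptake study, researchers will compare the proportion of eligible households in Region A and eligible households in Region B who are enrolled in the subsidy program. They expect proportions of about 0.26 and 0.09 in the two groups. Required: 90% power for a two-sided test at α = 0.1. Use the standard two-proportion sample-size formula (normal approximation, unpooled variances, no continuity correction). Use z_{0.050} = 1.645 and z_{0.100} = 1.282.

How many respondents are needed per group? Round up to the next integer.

n = (z_{α/2} + z_β)² · [p₁(1−p₁) + p₂(1−p₂)] / (p₁ − p₂)²
  = (1.645 + 1.282)² · (0.26·0.74 + 0.09·0.91) / (0.17)²
  = (2.927)² · (0.1924 + 0.0819) / 0.0289
  = 8.5673 · 0.2743 / 0.0289
  = 81.32
Round up → n = 82 per group.

n = 82 per group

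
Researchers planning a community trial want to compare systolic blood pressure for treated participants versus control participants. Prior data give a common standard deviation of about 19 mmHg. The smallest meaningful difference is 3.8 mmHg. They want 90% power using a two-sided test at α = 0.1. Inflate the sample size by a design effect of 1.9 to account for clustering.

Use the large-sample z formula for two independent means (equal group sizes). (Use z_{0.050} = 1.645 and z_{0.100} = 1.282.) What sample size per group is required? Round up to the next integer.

n = (z_{α/2} + z_β)² · (σ₁² + σ₂²) / δ²
  = (1.645 + 1.282)² · (2·19² = 722) / 3.8²
  = 8.5673 · 722 / 14.44
  = 428.37
Design effect: 1.9 × 428.37 = 813.90.
Round up → n = 814 per group.

n = 814 per group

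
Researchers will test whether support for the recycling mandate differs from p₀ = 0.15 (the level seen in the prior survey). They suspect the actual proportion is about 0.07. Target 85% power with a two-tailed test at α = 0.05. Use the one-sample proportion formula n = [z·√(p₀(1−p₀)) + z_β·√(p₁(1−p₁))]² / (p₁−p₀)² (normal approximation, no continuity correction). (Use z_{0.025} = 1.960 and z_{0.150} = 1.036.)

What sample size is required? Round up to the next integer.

n = 146

n = [z_{α/2}·√(p₀q₀) + z_β·√(p₁q₁)]² / (p₁ − p₀)²
  = [1.960·√(0.15·0.85) + 1.036·√(0.07·0.93)]² / (-0.08)²
  = [1.960·0.3571 + 1.036·0.2551]² / 0.0064
  = [0.9642]² / 0.0064
  = 145.26
Round up → n = 146.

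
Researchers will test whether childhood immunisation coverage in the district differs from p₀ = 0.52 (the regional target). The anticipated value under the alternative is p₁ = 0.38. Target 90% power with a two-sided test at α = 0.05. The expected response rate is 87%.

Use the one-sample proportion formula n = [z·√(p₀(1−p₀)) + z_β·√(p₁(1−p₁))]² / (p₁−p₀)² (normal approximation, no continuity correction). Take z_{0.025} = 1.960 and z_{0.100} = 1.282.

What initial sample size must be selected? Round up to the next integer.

n = [z_{α/2}·√(p₀q₀) + z_β·√(p₁q₁)]² / (p₁ − p₀)²
  = [1.960·√(0.52·0.48) + 1.282·√(0.38·0.62)]² / (-0.14)²
  = [1.960·0.4996 + 1.282·0.4854]² / 0.0196
  = [1.6015]² / 0.0196
  = 130.85
Adjust for 87% response: 130.85 / 0.87 = 150.41.
Round up → n = 151.

n = 151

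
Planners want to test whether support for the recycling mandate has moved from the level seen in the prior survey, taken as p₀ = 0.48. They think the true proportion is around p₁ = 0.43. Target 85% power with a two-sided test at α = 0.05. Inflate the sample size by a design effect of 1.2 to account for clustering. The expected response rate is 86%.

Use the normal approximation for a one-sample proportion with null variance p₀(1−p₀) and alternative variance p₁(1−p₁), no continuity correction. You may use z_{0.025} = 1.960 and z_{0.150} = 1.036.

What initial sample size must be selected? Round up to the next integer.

n = [z_{α/2}·√(p₀q₀) + z_β·√(p₁q₁)]² / (p₁ − p₀)²
  = [1.960·√(0.48·0.52) + 1.036·√(0.43·0.57)]² / (-0.05)²
  = [1.960·0.4996 + 1.036·0.4951]² / 0.0025
  = [1.4921]² / 0.0025
  = 890.56
Design effect: 1.2 × 890.56 = 1068.67.
Adjust for 86% response: 1068.67 / 0.86 = 1242.64.
Round up → n = 1243.

n = 1243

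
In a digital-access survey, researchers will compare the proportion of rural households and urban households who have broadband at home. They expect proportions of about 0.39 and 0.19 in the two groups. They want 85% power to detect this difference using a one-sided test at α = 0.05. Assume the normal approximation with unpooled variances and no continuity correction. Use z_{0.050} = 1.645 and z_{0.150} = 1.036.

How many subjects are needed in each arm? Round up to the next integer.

n = 71 per group

n = (z_α + z_β)² · [p₁(1−p₁) + p₂(1−p₂)] / (p₁ − p₂)²
  = (1.645 + 1.036)² · (0.39·0.61 + 0.19·0.81) / (0.20)²
  = (2.681)² · (0.2379 + 0.1539) / 0.0400
  = 7.1878 · 0.3918 / 0.0400
  = 70.40
Round up → n = 71 per group.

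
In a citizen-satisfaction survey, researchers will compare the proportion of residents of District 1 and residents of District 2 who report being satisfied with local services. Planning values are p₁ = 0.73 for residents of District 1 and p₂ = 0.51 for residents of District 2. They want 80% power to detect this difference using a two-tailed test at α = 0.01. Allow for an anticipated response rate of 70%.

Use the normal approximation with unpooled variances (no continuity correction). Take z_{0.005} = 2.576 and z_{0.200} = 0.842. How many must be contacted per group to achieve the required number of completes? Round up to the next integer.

n = (z_{α/2} + z_β)² · [p₁(1−p₁) + p₂(1−p₂)] / (p₁ − p₂)²
  = (2.576 + 0.842)² · (0.73·0.27 + 0.51·0.49) / (0.22)²
  = (3.418)² · (0.1971 + 0.2499) / 0.0484
  = 11.6827 · 0.4470 / 0.0484
  = 107.90
Adjust for 70% response: 107.90 / 0.70 = 154.14.
Round up → n = 155 per group.

n = 155 per group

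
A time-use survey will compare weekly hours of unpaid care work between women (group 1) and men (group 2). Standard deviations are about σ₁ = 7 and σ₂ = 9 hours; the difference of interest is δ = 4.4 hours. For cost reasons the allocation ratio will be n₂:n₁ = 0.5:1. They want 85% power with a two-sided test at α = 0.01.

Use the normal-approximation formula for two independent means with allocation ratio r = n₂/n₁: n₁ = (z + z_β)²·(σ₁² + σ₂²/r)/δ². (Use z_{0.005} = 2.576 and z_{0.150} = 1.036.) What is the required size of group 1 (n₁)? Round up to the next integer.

n₁ = 143

n₁ = (z_{α/2} + z_β)² · (σ₁² + σ₂²/r) / δ²
   = (2.576 + 1.036)² · (7² + 9²/0.5) / 4.4²
   = 13.0465 · (49 + 162) / 19.36
   = 13.0465 · 211 / 19.36
   = 142.19
Round up → n₁ = 143; n₂ = r·n₁ = 0.5 × 143 = 72.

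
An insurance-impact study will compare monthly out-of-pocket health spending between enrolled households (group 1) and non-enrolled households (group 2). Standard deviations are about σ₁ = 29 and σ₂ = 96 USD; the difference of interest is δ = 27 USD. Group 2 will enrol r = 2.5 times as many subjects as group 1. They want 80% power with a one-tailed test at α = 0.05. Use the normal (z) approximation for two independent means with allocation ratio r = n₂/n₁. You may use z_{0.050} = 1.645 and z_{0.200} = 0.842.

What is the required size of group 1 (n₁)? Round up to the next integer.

n₁ = (z_α + z_β)² · (σ₁² + σ₂²/r) / δ²
   = (1.645 + 0.842)² · (29² + 96²/2.5) / 27²
   = 6.1852 · (841 + 3686.4) / 729
   = 6.1852 · 4527.4 / 729
   = 38.41
Round up → n₁ = 39; n₂ = r·n₁ = 2.5 × 39 = 98.

n₁ = 39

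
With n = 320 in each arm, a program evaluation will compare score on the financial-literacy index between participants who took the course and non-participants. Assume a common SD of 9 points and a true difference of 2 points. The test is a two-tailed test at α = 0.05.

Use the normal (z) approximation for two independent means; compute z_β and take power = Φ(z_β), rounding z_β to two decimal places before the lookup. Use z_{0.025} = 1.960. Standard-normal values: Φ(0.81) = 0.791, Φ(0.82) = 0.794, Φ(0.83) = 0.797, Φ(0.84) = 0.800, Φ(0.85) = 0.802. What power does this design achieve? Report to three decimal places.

Power ≈ 0.802

z_β = δ·√(n/(σ₁²+σ₂²)) − z_{α/2}
    = 2 · √(320/162) − 1.960
    = 2 · 1.40546 − 1.960
    = 2.8109 − 1.960 = 0.8509 → 0.85
Power = Φ(0.85) = 0.802.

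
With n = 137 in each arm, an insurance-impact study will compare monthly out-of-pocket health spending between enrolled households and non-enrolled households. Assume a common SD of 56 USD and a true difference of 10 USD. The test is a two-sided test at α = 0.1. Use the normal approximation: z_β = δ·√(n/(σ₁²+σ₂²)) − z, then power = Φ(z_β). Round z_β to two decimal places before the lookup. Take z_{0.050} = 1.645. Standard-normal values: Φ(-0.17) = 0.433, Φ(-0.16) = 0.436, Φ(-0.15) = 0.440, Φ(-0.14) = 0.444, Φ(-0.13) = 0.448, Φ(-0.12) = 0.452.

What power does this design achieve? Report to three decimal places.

Power ≈ 0.433

z_β = δ·√(n/(σ₁²+σ₂²)) − z_{α/2}
    = 10 · √(137/6272) − 1.645
    = 10 · 0.14779 − 1.645
    = 1.4779 − 1.645 = -0.1671 → -0.17
Power = Φ(-0.17) = 0.433.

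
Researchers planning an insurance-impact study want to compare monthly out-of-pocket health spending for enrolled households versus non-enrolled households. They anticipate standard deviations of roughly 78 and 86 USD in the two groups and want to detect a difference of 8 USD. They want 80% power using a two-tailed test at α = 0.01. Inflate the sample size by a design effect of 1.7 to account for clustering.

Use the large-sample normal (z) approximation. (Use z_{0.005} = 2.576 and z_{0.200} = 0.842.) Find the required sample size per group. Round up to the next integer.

n = (z_{α/2} + z_β)² · (σ₁² + σ₂²) / δ²
  = (2.576 + 0.842)² · (78² + 86² = 13480) / 8²
  = 11.6827 · 13480 / 64
  = 2460.67
Design effect: 1.7 × 2460.67 = 4183.15.
Round up → n = 4184 per group.

n = 4184 per group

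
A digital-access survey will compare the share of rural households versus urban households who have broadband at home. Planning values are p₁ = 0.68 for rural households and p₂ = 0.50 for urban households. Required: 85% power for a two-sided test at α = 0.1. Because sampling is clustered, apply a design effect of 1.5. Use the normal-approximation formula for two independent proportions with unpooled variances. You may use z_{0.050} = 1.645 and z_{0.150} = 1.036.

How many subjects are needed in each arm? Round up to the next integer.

n = 156 per group

n = (z_{α/2} + z_β)² · [p₁(1−p₁) + p₂(1−p₂)] / (p₁ − p₂)²
  = (1.645 + 1.036)² · (0.68·0.32 + 0.50·0.50) / (0.18)²
  = (2.681)² · (0.2176 + 0.2500) / 0.0324
  = 7.1878 · 0.4676 / 0.0324
  = 103.73
Design effect: 1.5 × 103.73 = 155.60.
Round up → n = 156 per group.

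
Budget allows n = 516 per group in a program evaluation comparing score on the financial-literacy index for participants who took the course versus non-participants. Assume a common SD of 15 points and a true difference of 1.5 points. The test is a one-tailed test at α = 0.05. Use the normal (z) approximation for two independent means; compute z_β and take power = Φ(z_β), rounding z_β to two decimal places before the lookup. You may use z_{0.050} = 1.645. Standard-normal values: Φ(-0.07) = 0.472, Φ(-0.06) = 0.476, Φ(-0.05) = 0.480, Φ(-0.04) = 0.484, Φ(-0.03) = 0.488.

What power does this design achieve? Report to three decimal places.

Power ≈ 0.484

z_β = δ·√(n/(σ₁²+σ₂²)) − z_α
    = 1.5 · √(516/450) − 1.645
    = 1.5 · 1.07083 − 1.645
    = 1.6062 − 1.645 = -0.0388 → -0.04
Power = Φ(-0.04) = 0.484.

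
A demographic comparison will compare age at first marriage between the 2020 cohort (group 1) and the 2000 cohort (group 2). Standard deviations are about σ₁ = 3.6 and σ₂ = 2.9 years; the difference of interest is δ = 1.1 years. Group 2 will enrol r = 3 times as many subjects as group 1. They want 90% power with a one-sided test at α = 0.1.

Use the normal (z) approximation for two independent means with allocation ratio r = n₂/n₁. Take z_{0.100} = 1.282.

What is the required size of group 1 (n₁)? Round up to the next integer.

n₁ = 86

n₁ = (z_α + z_β)² · (σ₁² + σ₂²/r) / δ²
   = (1.282 + 1.282)² · (3.6² + 2.9²/3) / 1.1²
   = 6.5741 · (12.96 + 2.8033) / 1.21
   = 6.5741 · 15.7633 / 1.21
   = 85.64
Round up → n₁ = 86; n₂ = r·n₁ = 3 × 86 = 258.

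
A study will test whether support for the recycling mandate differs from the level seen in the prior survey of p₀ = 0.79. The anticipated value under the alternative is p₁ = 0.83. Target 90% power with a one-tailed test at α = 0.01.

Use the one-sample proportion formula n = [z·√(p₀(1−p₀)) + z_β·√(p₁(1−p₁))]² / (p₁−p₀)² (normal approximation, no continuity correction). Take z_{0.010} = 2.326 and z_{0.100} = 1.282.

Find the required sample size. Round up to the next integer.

n = 1277

n = [z_α·√(p₀q₀) + z_β·√(p₁q₁)]² / (p₁ − p₀)²
  = [2.326·√(0.79·0.21) + 1.282·√(0.83·0.17)]² / (0.04)²
  = [2.326·0.4073 + 1.282·0.3756]² / 0.0016
  = [1.4290]² / 0.0016
  = 1276.20
Round up → n = 1277.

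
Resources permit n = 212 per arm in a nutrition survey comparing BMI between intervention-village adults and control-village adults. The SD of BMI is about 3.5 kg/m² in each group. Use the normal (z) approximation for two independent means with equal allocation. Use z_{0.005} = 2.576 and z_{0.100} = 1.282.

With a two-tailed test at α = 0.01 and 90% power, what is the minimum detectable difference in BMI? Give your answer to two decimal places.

δ = (z_{α/2} + z_β) · √((σ₁²+σ₂²)/n)
  = (2.576 + 1.282) · √(24.5/212)
  = 3.858 · √0.11557
  = 3.858 · 0.3400
  = 1.3115

Minimum detectable difference ≈ 1.31 kg/m²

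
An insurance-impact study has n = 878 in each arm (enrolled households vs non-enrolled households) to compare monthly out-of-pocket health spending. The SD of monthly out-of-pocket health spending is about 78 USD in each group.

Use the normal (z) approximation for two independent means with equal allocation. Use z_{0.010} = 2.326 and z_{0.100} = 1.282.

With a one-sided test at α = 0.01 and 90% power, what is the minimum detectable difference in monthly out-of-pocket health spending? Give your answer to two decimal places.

δ = (z_α + z_β) · √((σ₁²+σ₂²)/n)
  = (2.326 + 1.282) · √(12168/878)
  = 3.608 · √13.8588
  = 3.608 · 3.7227
  = 13.4316

Minimum detectable difference ≈ 13.43 USD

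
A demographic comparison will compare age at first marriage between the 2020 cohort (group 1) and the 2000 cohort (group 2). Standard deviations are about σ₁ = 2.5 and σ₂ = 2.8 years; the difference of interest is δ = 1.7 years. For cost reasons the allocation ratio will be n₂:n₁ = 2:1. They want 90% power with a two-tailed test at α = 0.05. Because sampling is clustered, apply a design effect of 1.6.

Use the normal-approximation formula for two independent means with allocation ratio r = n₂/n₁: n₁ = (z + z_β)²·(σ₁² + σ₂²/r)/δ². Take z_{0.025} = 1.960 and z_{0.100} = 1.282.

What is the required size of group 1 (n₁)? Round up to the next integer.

n₁ = 60

n₁ = (z_{α/2} + z_β)² · (σ₁² + σ₂²/r) / δ²
   = (1.960 + 1.282)² · (2.5² + 2.8²/2) / 1.7²
   = 10.5106 · (6.25 + 3.92) / 2.89
   = 10.5106 · 10.17 / 2.89
   = 36.99
Design effect: 1.6 × 36.99 = 59.18.
Round up → n₁ = 60; n₂ = r·n₁ = 2 × 60 = 120.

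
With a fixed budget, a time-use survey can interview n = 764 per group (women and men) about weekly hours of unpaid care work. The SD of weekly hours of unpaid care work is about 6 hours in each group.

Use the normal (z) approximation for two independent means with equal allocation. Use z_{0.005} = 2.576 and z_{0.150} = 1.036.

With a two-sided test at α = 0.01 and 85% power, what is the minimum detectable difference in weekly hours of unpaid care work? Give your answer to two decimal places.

Minimum detectable difference ≈ 1.11 hours

δ = (z_{α/2} + z_β) · √((σ₁²+σ₂²)/n)
  = (2.576 + 1.036) · √(72/764)
  = 3.612 · √0.09424
  = 3.612 · 0.3070
  = 1.1088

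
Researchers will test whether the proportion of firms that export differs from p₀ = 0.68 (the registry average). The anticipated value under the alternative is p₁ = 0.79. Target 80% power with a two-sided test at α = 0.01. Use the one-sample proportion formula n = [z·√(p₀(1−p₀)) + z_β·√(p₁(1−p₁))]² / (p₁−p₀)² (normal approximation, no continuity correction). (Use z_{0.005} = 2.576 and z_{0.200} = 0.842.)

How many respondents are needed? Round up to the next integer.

n = 198

n = [z_{α/2}·√(p₀q₀) + z_β·√(p₁q₁)]² / (p₁ − p₀)²
  = [2.576·√(0.68·0.32) + 0.842·√(0.79·0.21)]² / (0.11)²
  = [2.576·0.4665 + 0.842·0.4073]² / 0.0121
  = [1.5446]² / 0.0121
  = 197.17
Round up → n = 198.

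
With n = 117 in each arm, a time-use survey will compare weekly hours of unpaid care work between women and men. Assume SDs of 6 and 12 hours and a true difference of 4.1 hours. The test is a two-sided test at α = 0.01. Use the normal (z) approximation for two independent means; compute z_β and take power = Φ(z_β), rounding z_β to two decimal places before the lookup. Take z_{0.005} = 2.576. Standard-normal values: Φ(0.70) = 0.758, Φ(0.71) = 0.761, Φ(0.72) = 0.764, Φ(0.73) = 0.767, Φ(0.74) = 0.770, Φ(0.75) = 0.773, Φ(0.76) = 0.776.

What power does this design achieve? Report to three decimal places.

z_β = δ·√(n/(σ₁²+σ₂²)) − z_{α/2}
    = 4.1 · √(117/180) − 2.576
    = 4.1 · 0.80623 − 2.576
    = 3.3055 − 2.576 = 0.7295 → 0.73
Power = Φ(0.73) = 0.767.

Power ≈ 0.767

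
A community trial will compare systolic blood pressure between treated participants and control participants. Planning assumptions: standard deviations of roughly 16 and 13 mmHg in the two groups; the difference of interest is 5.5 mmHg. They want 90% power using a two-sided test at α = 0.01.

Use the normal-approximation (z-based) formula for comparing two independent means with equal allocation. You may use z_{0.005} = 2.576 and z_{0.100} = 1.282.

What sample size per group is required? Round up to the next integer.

n = 210 per group

n = (z_{α/2} + z_β)² · (σ₁² + σ₂²) / δ²
  = (2.576 + 1.282)² · (16² + 13² = 425) / 5.5²
  = 14.8842 · 425 / 30.25
  = 209.12
Round up → n = 210 per group.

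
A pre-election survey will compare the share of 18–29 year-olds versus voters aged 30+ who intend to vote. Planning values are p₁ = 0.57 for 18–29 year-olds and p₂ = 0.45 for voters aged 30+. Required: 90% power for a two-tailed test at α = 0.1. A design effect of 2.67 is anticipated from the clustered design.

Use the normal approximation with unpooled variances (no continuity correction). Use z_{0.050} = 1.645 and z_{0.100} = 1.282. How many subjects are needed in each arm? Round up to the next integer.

n = (z_{α/2} + z_β)² · [p₁(1−p₁) + p₂(1−p₂)] / (p₁ − p₂)²
  = (1.645 + 1.282)² · (0.57·0.43 + 0.45·0.55) / (0.12)²
  = (2.927)² · (0.2451 + 0.2475) / 0.0144
  = 8.5673 · 0.4926 / 0.0144
  = 293.07
Design effect: 2.67 × 293.07 = 782.51.
Round up → n = 783 per group.

n = 783 per group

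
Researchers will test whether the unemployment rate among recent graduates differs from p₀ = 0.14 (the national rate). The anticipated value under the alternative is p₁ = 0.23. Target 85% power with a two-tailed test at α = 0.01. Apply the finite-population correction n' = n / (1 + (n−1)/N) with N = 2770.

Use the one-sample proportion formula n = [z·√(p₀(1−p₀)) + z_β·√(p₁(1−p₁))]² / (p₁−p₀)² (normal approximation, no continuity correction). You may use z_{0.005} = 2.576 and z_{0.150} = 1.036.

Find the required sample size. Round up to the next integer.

n = 203

n = [z_{α/2}·√(p₀q₀) + z_β·√(p₁q₁)]² / (p₁ − p₀)²
  = [2.576·√(0.14·0.86) + 1.036·√(0.23·0.77)]² / (0.09)²
  = [2.576·0.3470 + 1.036·0.4208]² / 0.0081
  = [1.3298]² / 0.0081
  = 218.32
Finite-population correction (N = 2770): 218.32 / (1 + (218.32 − 1)/2770) = 202.44.
Round up → n = 203.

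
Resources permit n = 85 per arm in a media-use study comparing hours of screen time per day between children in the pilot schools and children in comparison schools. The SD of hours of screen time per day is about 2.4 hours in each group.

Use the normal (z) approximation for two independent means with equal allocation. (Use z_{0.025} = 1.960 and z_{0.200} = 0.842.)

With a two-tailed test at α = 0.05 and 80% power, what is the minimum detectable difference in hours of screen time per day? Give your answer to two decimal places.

δ = (z_{α/2} + z_β) · √((σ₁²+σ₂²)/n)
  = (1.960 + 0.842) · √(11.52/85)
  = 2.802 · √0.13553
  = 2.802 · 0.3681
  = 1.0315

Minimum detectable difference ≈ 1.03 hours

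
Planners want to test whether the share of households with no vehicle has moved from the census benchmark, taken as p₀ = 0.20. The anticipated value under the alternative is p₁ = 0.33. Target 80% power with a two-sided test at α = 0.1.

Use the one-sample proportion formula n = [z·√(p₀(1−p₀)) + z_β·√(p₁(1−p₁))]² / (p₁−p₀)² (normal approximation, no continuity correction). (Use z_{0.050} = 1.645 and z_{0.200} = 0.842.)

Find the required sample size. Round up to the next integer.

n = 66

n = [z_{α/2}·√(p₀q₀) + z_β·√(p₁q₁)]² / (p₁ − p₀)²
  = [1.645·√(0.20·0.80) + 0.842·√(0.33·0.67)]² / (0.13)²
  = [1.645·0.4000 + 0.842·0.4702]² / 0.0169
  = [1.0539]² / 0.0169
  = 65.72
Round up → n = 66.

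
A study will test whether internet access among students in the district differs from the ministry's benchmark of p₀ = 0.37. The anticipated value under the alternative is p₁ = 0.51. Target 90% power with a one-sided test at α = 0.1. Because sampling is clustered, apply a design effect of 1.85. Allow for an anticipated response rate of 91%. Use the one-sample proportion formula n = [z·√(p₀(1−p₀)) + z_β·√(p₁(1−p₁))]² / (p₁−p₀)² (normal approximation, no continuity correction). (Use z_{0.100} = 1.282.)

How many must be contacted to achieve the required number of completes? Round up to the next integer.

n = 165

n = [z_α·√(p₀q₀) + z_β·√(p₁q₁)]² / (p₁ − p₀)²
  = [1.282·√(0.37·0.63) + 1.282·√(0.51·0.49)]² / (0.14)²
  = [1.282·0.4828 + 1.282·0.4999]² / 0.0196
  = [1.2598]² / 0.0196
  = 80.98
Design effect: 1.85 × 80.98 = 149.81.
Adjust for 91% response: 149.81 / 0.91 = 164.63.
Round up → n = 165.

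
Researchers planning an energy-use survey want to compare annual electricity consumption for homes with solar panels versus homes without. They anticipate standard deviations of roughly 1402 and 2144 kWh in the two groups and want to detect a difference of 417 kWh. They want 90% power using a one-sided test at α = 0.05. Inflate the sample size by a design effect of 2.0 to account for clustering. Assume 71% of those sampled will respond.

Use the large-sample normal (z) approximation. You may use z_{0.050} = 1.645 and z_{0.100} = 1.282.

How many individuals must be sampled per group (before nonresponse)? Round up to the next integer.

n = 911 per group

n = (z_α + z_β)² · (σ₁² + σ₂²) / δ²
  = (1.645 + 1.282)² · (1402² + 2144² = 6562340) / 417²
  = 8.5673 · 6562340 / 173889
  = 323.32
Design effect: 2.0 × 323.32 = 646.64.
Adjust for 71% response: 646.64 / 0.71 = 910.76.
Round up → n = 911 per group.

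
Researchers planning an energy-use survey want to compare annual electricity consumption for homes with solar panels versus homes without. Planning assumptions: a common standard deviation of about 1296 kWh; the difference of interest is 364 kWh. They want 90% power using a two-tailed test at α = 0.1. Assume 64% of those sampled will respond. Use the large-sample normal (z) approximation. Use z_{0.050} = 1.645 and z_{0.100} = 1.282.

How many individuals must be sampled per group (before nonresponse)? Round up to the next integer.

n = 340 per group

n = (z_{α/2} + z_β)² · (σ₁² + σ₂²) / δ²
  = (1.645 + 1.282)² · (2·1296² = 3359232) / 364²
  = 8.5673 · 3359232 / 132496
  = 217.21
Adjust for 64% response: 217.21 / 0.64 = 339.39.
Round up → n = 340 per group.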